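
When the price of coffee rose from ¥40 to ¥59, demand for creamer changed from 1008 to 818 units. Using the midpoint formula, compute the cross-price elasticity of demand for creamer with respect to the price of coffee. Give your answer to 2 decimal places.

-0.54

ΔQ_x = 818 − 1008 = -190; ΔP_y = 59 − 40 = 19.
Midpoints: P̄_y = 49.50, Q̄_x = 913.0.
ε_xy = (ΔQ_x/ΔP_y)(P̄_y/Q̄_x) = (-190/19)(49.50/913.0).
ε_xy < 0, so the goods are complements.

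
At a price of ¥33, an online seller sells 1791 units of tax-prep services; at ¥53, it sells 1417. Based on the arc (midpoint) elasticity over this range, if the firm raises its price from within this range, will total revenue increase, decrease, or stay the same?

Arc ε = (-374/20)(43.00/1604.0) ≈ -0.501.
|ε| = 0.50 < 1, so demand is inelastic. A price rise therefore raises total revenue.

increase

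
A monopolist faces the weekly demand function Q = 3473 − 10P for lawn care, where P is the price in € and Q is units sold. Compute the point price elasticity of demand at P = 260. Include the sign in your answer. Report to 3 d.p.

-2.978

At P = 260, Q = 873.
dQ/dP = −10.
ε = (dQ/dP)(P/Q) = (-10)(260/873).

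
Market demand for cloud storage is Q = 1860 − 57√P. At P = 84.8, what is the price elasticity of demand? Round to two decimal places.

-0.20

At P = 84.8, Q = 1335.105.
dQ/dP = −57/(2√P) = -3.095.
ε = (dQ/dP)(P/Q) = (-3.095)(84.8/1335.105).
|ε| < 1, so demand is inelastic at this price.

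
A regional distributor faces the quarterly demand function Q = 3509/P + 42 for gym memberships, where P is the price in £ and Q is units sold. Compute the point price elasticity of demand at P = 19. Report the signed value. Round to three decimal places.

At P = 19, Q = 226.684.
dQ/dP = −3509/P² = -9.720.
ε = (dQ/dP)(P/Q) = (-9.720)(19/226.684).
|ε| < 1, so demand is inelastic at this price.

-0.815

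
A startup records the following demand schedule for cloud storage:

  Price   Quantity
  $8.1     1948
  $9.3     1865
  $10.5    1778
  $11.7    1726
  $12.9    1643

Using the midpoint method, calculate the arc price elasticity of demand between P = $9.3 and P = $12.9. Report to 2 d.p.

-0.39

At P = 9.3, Q = 1865; at P = 12.9, Q = 1643.
ΔQ = -222, ΔP = 3.6. Midpoints: P̄ = 11.10, Q̄ = 1754.0.
ε = (ΔQ/ΔP)(P̄/Q̄) = (-222/3.6)(11.10/1754.0).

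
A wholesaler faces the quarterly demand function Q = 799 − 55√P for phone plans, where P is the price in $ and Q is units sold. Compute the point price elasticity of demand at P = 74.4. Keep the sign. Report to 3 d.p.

-0.731

At P = 74.4, Q = 324.595.
dQ/dP = −55/(2√P) = -3.188.
ε = (dQ/dP)(P/Q) = (-3.188)(74.4/324.595).
|ε| < 1, so demand is inelastic at this price.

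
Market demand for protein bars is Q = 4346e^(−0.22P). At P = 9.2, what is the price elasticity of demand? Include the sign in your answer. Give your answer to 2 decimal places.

At P = 9.2, Q = 574.219.
dQ/dP = −0.22·4346e^(−0.22P) = −0.22Q = -126.328.
ε = (dQ/dP)(P/Q) = (-126.328)(9.2/574.219).

-2.02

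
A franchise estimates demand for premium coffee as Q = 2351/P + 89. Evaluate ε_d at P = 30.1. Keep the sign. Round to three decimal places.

At P = 30.1, Q = 167.106.
dQ/dP = −2351/P² = -2.595.
ε = (dQ/dP)(P/Q) = (-2.595)(30.1/167.106).

-0.467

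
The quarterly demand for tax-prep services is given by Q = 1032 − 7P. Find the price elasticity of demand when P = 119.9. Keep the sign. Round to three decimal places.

-4.355

At P = 119.9, Q = 192.700.
dQ/dP = −7.
ε = (dQ/dP)(P/Q) = (-7)(119.9/192.700).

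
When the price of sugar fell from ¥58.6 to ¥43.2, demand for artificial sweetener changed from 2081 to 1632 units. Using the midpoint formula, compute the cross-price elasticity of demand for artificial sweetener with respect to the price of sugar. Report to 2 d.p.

ΔQ_x = 1632 − 2081 = -449; ΔP_y = 43.2 − 58.6 = -15.4.
Midpoints: P̄_y = 50.90, Q̄_x = 1856.5.
ε_xy = (ΔQ_x/ΔP_y)(P̄_y/Q̄_x) = (-449/-15.4)(50.90/1856.5).
ε_xy > 0, so the goods are substitutes.

0.80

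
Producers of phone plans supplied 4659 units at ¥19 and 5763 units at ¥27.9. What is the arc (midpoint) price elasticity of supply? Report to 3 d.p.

ΔQ = 5763 − 4659 = 1104; ΔP = 27.9 − 19 = 8.9.
Midpoints: P̄ = 23.45, Q̄ = 5211.0.
ε_s = (ΔQ/ΔP)(P̄/Q̄) = (1104/8.9)(23.45/5211.0).

0.558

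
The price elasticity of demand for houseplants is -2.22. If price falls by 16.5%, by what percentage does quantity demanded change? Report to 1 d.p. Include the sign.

%ΔQ ≈ ε × %ΔP = (-2.22)(-16.5%) = 36.63%.

36.6%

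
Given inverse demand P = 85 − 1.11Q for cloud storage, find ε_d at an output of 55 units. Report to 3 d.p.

At Q = 55, P = 85 − 1.11(55) = 23.95.
dP/dQ = −1.11, so dQ/dP = 1/(−1.11) = -0.901.
ε = (dQ/dP)(P/Q) = (-0.901)(23.95/55).

-0.392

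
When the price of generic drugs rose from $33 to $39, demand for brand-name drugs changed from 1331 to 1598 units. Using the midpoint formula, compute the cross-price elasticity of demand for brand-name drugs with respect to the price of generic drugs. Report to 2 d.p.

1.09

ΔQ_x = 1598 − 1331 = 267; ΔP_y = 39 − 33 = 6.
Midpoints: P̄_y = 36.00, Q̄_x = 1464.5.
ε_xy = (ΔQ_x/ΔP_y)(P̄_y/Q̄_x) = (267/6)(36.00/1464.5).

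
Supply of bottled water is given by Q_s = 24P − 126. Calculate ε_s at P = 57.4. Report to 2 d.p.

At P = 57.4, Q_s = 1251.60.
dQ_s/dP = 24.
ε_s = (dQ_s/dP)(P/Q_s) = (24)(57.4/1251.60).

1.10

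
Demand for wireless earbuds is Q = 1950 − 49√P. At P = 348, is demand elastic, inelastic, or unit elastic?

Q = 1035.917, dQ/dP = -1.313.
ε = (dQ/dP)(P/Q) ≈ -0.441.
|ε| = 0.44 < 1.

inelastic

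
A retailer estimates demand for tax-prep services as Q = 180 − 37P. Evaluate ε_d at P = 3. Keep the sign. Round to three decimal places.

-1.609

At P = 3, Q = 69.
dQ/dP = −37.
ε = (dQ/dP)(P/Q) = (-37)(3/69).
|ε| > 1, so demand is elastic at this price.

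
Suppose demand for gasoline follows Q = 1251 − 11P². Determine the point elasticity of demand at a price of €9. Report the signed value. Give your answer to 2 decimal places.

At P = 9, Q = 360.
dQ/dP = −22P = -198.
ε = (dQ/dP)(P/Q) = (-198)(9/360).

-4.95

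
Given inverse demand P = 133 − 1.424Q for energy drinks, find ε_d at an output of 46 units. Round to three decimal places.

-1.030

At Q = 46, P = 133 − 1.424(46) = 67.50.
dP/dQ = −1.424, so dQ/dP = 1/(−1.424) = -0.702.
ε = (dQ/dP)(P/Q) = (-0.702)(67.50/46).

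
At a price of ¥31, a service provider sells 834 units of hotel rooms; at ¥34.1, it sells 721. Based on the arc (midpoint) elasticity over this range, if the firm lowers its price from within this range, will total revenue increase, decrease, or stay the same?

Arc ε = (-113/3.1)(32.55/777.5) ≈ -1.526.
|ε| = 1.53 > 1, so demand is elastic. A price cut therefore raises total revenue.

increase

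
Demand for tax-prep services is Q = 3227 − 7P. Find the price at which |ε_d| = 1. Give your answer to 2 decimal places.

For linear demand Q = a − bP, ε = −bP/(a − bP). |ε| = 1 when bP = a − bP, i.e. P = a/(2b).
P = 3227/(2·7) = 3227/14 = 230.5000.

230.50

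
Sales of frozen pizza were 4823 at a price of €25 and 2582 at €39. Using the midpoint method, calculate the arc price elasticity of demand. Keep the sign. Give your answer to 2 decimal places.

ΔQ = 2582 − 4823 = -2241; ΔP = 39 − 25 = 14.
Midpoints: P̄ = 32.00, Q̄ = 3702.5.
ε = (ΔQ/ΔP)(P̄/Q̄) = (-2241/14)(32.00/3702.5).

-1.38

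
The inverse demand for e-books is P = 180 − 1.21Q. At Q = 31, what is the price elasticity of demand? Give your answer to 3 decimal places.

At Q = 31, P = 180 − 1.21(31) = 142.49.
dP/dQ = −1.21, so dQ/dP = 1/(−1.21) = -0.826.
ε = (dQ/dP)(P/Q) = (-0.826)(142.49/31).

-3.799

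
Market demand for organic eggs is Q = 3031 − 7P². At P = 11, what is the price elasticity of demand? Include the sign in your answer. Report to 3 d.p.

-0.776

At P = 11, Q = 2184.
dQ/dP = −14P = -154.
ε = (dQ/dP)(P/Q) = (-154)(11/2184).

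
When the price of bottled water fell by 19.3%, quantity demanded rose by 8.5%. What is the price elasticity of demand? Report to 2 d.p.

-0.44

ε = %ΔQ / %ΔP = (8.5)/(-19.3) = -0.440.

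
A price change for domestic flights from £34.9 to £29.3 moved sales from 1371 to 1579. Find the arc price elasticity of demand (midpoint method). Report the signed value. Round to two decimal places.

-0.81

ΔQ = 1579 − 1371 = 208; ΔP = 29.3 − 34.9 = -5.6.
Midpoints: P̄ = 32.10, Q̄ = 1475.0.
ε = (ΔQ/ΔP)(P̄/Q̄) = (208/-5.6)(32.10/1475.0).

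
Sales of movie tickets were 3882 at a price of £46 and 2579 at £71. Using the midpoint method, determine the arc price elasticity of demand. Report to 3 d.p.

ΔQ = 2579 − 3882 = -1303; ΔP = 71 − 46 = 25.
Midpoints: P̄ = 58.50, Q̄ = 3230.5.
ε = (ΔQ/ΔP)(P̄/Q̄) = (-1303/25)(58.50/3230.5).

-0.944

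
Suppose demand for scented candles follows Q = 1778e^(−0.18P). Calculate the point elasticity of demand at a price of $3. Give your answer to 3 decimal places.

-0.540

At P = 3, Q = 1036.126.
dQ/dP = −0.18·1778e^(−0.18P) = −0.18Q = -186.503.
ε = (dQ/dP)(P/Q) = (-186.503)(3/1036.126).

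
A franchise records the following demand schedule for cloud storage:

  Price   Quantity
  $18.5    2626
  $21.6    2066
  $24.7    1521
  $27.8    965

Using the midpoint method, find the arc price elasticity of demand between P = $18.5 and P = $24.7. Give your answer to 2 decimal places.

At P = 18.5, Q = 2626; at P = 24.7, Q = 1521.
ΔQ = -1105, ΔP = 6.2. Midpoints: P̄ = 21.60, Q̄ = 2073.5.
ε = (ΔQ/ΔP)(P̄/Q̄) = (-1105/6.2)(21.60/2073.5).

-1.86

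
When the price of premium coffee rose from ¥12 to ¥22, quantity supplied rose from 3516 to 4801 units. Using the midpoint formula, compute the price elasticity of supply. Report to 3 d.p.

0.525

ΔQ = 4801 − 3516 = 1285; ΔP = 22 − 12 = 10.
Midpoints: P̄ = 17.00, Q̄ = 4158.5.
ε_s = (ΔQ/ΔP)(P̄/Q̄) = (1285/10)(17.00/4158.5).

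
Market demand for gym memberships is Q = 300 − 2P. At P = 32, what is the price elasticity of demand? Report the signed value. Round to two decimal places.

-0.27

At P = 32, Q = 236.
dQ/dP = −2.
ε = (dQ/dP)(P/Q) = (-2)(32/236).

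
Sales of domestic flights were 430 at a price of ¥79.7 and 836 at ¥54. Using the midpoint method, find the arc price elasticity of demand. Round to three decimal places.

-1.668

ΔQ = 836 − 430 = 406; ΔP = 54 − 79.7 = -25.7.
Midpoints: P̄ = 66.85, Q̄ = 633.0.
ε = (ΔQ/ΔP)(P̄/Q̄) = (406/-25.7)(66.85/633.0).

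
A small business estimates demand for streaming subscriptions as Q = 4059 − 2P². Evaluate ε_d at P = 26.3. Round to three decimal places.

At P = 26.3, Q = 2675.620.
dQ/dP = −4P = -105.200.
ε = (dQ/dP)(P/Q) = (-105.200)(26.3/2675.620).

-1.034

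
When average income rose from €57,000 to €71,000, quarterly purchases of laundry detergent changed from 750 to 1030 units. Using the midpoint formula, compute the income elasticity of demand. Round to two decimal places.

ΔQ = 280, ΔI = 14000. Midpoints: Ī = 64,000, Q̄ = 890.0.
ε_I = (ΔQ/ΔI)(Ī/Q̄) = (280/14000)(64000/890.0).
ε_I > 0, so the good is normal.

1.44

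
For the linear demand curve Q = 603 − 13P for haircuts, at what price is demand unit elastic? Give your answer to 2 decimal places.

23.19

For linear demand Q = a − bP, ε = −bP/(a − bP). |ε| = 1 when bP = a − bP, i.e. P = a/(2b).
P = 603/(2·13) = 603/26 = 23.1923.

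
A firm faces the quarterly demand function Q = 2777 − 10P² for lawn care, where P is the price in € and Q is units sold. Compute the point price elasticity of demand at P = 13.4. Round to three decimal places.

At P = 13.4, Q = 981.400.
dQ/dP = −20P = -268.
ε = (dQ/dP)(P/Q) = (-268)(13.4/981.400).

-3.659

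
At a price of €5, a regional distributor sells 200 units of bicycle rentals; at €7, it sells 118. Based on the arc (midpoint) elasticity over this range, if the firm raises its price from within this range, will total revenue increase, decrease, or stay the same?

Arc ε = (-82/2)(6.00/159.0) ≈ -1.547.
|ε| = 1.55 > 1, so demand is elastic. A price rise therefore reduces total revenue.

decrease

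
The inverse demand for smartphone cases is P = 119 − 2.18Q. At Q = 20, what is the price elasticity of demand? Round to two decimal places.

At Q = 20, P = 119 − 2.18(20) = 75.40.
dP/dQ = −2.18, so dQ/dP = 1/(−2.18) = -0.459.
ε = (dQ/dP)(P/Q) = (-0.459)(75.40/20).

-1.73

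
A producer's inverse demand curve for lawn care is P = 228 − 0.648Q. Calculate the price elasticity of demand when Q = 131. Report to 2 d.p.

-1.69

At Q = 131, P = 228 − 0.648(131) = 143.11.
dP/dQ = −0.648, so dQ/dP = 1/(−0.648) = -1.543.
ε = (dQ/dP)(P/Q) = (-1.543)(143.11/131).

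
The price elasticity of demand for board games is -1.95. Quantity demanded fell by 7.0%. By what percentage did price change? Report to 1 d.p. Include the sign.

3.6%

%ΔP ≈ %ΔQ / ε = (-7.0%)/(-1.95) = 3.59%.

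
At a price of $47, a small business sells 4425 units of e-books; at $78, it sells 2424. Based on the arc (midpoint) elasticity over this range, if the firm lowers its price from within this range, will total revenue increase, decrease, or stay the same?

Arc ε = (-2001/31)(62.50/3424.5) ≈ -1.178.
|ε| = 1.18 > 1, so demand is elastic. A price cut therefore raises total revenue.

increase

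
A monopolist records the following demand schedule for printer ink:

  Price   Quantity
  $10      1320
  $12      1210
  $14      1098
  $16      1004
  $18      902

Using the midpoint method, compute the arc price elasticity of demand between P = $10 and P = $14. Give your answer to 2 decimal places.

At P = 10, Q = 1320; at P = 14, Q = 1098.
ΔQ = -222, ΔP = 4. Midpoints: P̄ = 12.00, Q̄ = 1209.0.
ε = (ΔQ/ΔP)(P̄/Q̄) = (-222/4)(12.00/1209.0).

-0.55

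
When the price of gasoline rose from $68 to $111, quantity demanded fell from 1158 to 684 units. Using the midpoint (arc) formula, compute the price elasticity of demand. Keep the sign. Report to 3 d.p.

ΔQ = 684 − 1158 = -474; ΔP = 111 − 68 = 43.
Midpoints: P̄ = 89.50, Q̄ = 921.0.
ε = (ΔQ/ΔP)(P̄/Q̄) = (-474/43)(89.50/921.0).

-1.071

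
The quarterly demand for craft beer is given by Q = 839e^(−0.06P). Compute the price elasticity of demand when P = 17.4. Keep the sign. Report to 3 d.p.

-1.044

At P = 17.4, Q = 295.365.
dQ/dP = −0.06·839e^(−0.06P) = −0.06Q = -17.722.
ε = (dQ/dP)(P/Q) = (-17.722)(17.4/295.365).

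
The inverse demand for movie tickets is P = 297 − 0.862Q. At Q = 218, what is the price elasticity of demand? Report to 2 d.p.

-0.58

At Q = 218, P = 297 − 0.862(218) = 109.08.
dP/dQ = −0.862, so dQ/dP = 1/(−0.862) = -1.160.
ε = (dQ/dP)(P/Q) = (-1.160)(109.08/218).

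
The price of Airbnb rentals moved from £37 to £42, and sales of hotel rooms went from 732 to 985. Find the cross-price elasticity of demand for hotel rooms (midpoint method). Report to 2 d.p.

ΔQ_x = 985 − 732 = 253; ΔP_y = 42 − 37 = 5.
Midpoints: P̄_y = 39.50, Q̄_x = 858.5.
ε_xy = (ΔQ_x/ΔP_y)(P̄_y/Q̄_x) = (253/5)(39.50/858.5).
ε_xy > 0, so the goods are substitutes.

2.33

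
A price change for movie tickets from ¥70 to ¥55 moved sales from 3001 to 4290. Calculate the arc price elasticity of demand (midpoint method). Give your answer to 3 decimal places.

-1.473

ΔQ = 4290 − 3001 = 1289; ΔP = 55 − 70 = -15.
Midpoints: P̄ = 62.50, Q̄ = 3645.5.
ε = (ΔQ/ΔP)(P̄/Q̄) = (1289/-15)(62.50/3645.5).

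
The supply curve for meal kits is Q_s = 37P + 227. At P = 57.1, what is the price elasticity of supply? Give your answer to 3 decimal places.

At P = 57.1, Q_s = 2339.70.
dQ_s/dP = 37.
ε_s = (dQ_s/dP)(P/Q_s) = (37)(57.1/2339.70).

0.903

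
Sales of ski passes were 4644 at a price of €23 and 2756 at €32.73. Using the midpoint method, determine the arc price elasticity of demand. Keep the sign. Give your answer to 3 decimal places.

-1.461

ΔQ = 2756 − 4644 = -1888; ΔP = 32.73 − 23 = 9.73.
Midpoints: P̄ = 27.86, Q̄ = 3700.0.
ε = (ΔQ/ΔP)(P̄/Q̄) = (-1888/9.73)(27.86/3700.0).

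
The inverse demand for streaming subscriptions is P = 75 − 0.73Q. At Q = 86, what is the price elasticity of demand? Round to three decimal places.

At Q = 86, P = 75 − 0.73(86) = 12.22.
dP/dQ = −0.73, so dQ/dP = 1/(−0.73) = -1.370.
ε = (dQ/dP)(P/Q) = (-1.370)(12.22/86).

-0.195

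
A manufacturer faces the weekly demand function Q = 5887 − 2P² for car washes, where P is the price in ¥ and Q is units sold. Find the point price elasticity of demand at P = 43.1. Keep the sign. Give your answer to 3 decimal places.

At P = 43.1, Q = 2171.780.
dQ/dP = −4P = -172.400.
ε = (dQ/dP)(P/Q) = (-172.400)(43.1/2171.780).

-3.421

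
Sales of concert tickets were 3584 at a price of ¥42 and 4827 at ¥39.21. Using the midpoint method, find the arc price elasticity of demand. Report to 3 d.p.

ΔQ = 4827 − 3584 = 1243; ΔP = 39.21 − 42 = -2.79.
Midpoints: P̄ = 40.61, Q̄ = 4205.5.
ε = (ΔQ/ΔP)(P̄/Q̄) = (1243/-2.79)(40.61/4205.5).

-4.302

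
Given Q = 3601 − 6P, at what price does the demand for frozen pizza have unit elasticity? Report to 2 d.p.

300.08

For linear demand Q = a − bP, ε = −bP/(a − bP). |ε| = 1 when bP = a − bP, i.e. P = a/(2b).
P = 3601/(2·6) = 3601/12 = 300.0833.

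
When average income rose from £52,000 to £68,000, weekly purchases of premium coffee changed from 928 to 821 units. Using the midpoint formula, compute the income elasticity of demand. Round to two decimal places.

-0.46

ΔQ = -107, ΔI = 16000. Midpoints: Ī = 60,000, Q̄ = 874.5.
ε_I = (ΔQ/ΔI)(Ī/Q̄) = (-107/16000)(60000/874.5).
ε_I < 0, so the good is inferior.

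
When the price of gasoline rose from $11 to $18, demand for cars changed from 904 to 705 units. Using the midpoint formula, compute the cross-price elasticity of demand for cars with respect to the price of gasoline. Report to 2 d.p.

ΔQ_x = 705 − 904 = -199; ΔP_y = 18 − 11 = 7.
Midpoints: P̄_y = 14.50, Q̄_x = 804.5.
ε_xy = (ΔQ_x/ΔP_y)(P̄_y/Q̄_x) = (-199/7)(14.50/804.5).
ε_xy < 0, so the goods are complements.

-0.51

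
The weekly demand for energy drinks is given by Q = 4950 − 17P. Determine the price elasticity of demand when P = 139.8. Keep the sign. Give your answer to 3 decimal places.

At P = 139.8, Q = 2573.400.
dQ/dP = −17.
ε = (dQ/dP)(P/Q) = (-17)(139.8/2573.400).

-0.924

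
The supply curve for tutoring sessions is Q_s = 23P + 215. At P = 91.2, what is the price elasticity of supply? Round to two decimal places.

0.91

At P = 91.2, Q_s = 2312.60.
dQ_s/dP = 23.
ε_s = (dQ_s/dP)(P/Q_s) = (23)(91.2/2312.60).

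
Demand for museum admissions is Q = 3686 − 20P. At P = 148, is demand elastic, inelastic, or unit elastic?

Q = 726, dQ/dP = -20.
ε = (dQ/dP)(P/Q) ≈ -4.077.
|ε| = 4.08 > 1.

elastic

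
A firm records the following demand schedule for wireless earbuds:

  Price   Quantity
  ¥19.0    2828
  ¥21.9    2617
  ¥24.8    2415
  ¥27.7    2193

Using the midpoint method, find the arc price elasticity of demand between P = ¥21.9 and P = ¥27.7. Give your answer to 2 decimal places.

-0.75

At P = 21.9, Q = 2617; at P = 27.7, Q = 2193.
ΔQ = -424, ΔP = 5.8. Midpoints: P̄ = 24.80, Q̄ = 2405.0.
ε = (ΔQ/ΔP)(P̄/Q̄) = (-424/5.8)(24.80/2405.0).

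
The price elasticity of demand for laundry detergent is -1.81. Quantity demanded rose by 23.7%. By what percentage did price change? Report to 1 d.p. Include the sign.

%ΔP ≈ %ΔQ / ε = (23.7%)/(-1.81) = -13.09%.

-13.1%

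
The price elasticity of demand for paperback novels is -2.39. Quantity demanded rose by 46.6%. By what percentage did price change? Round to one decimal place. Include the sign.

-19.5%

%ΔP ≈ %ΔQ / ε = (46.6%)/(-2.39) = -19.50%.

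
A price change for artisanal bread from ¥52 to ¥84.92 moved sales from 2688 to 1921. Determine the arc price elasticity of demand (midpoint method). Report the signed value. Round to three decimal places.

-0.692

ΔQ = 1921 − 2688 = -767; ΔP = 84.92 − 52 = 32.92.
Midpoints: P̄ = 68.46, Q̄ = 2304.5.
ε = (ΔQ/ΔP)(P̄/Q̄) = (-767/32.92)(68.46/2304.5).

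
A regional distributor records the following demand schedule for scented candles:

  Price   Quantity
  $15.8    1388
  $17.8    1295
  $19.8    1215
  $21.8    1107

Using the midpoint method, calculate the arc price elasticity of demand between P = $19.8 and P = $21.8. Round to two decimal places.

At P = 19.8, Q = 1215; at P = 21.8, Q = 1107.
ΔQ = -108, ΔP = 2.0. Midpoints: P̄ = 20.80, Q̄ = 1161.0.
ε = (ΔQ/ΔP)(P̄/Q̄) = (-108/2.0)(20.80/1161.0).

-0.97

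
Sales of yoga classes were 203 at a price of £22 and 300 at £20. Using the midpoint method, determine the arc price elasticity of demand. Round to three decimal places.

ΔQ = 300 − 203 = 97; ΔP = 20 − 22 = -2.
Midpoints: P̄ = 21.00, Q̄ = 251.5.
ε = (ΔQ/ΔP)(P̄/Q̄) = (97/-2)(21.00/251.5).

-4.050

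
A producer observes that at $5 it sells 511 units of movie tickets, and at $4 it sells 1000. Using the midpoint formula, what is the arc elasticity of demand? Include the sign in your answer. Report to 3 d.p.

-2.913

ΔQ = 1000 − 511 = 489; ΔP = 4 − 5 = -1.
Midpoints: P̄ = 4.50, Q̄ = 755.5.
ε = (ΔQ/ΔP)(P̄/Q̄) = (489/-1)(4.50/755.5).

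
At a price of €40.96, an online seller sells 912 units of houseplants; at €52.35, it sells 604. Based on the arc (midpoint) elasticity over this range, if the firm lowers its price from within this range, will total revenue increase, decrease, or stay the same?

Arc ε = (-308/11.39)(46.66/758.0) ≈ -1.664.
|ε| = 1.66 > 1, so demand is elastic. A price cut therefore raises total revenue.

increase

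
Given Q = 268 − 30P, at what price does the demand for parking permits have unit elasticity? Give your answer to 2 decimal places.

4.47

For linear demand Q = a − bP, ε = −bP/(a − bP). |ε| = 1 when bP = a − bP, i.e. P = a/(2b).
P = 268/(2·30) = 268/60 = 4.4667.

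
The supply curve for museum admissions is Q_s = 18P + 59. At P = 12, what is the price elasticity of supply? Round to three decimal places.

0.785

At P = 12, Q_s = 275.
dQ_s/dP = 18.
ε_s = (dQ_s/dP)(P/Q_s) = (18)(12/275).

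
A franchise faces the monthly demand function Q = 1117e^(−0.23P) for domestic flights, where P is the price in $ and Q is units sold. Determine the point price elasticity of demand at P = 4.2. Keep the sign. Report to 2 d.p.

At P = 4.2, Q = 425.133.
dQ/dP = −0.23·1117e^(−0.23P) = −0.23Q = -97.781.
ε = (dQ/dP)(P/Q) = (-97.781)(4.2/425.133).
|ε| < 1, so demand is inelastic at this price.

-0.97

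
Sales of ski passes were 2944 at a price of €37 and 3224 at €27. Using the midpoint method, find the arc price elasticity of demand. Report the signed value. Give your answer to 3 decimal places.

ΔQ = 3224 − 2944 = 280; ΔP = 27 − 37 = -10.
Midpoints: P̄ = 32.00, Q̄ = 3084.0.
ε = (ΔQ/ΔP)(P̄/Q̄) = (280/-10)(32.00/3084.0).

-0.291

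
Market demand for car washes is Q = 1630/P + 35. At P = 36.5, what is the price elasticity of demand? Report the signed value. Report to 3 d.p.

-0.561

At P = 36.5, Q = 79.658.
dQ/dP = −1630/P² = -1.223.
ε = (dQ/dP)(P/Q) = (-1.223)(36.5/79.658).
|ε| < 1, so demand is inelastic at this price.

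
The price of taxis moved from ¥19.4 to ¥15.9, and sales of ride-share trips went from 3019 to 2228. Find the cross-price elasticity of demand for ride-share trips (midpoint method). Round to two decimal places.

ΔQ_x = 2228 − 3019 = -791; ΔP_y = 15.9 − 19.4 = -3.5.
Midpoints: P̄_y = 17.65, Q̄_x = 2623.5.
ε_xy = (ΔQ_x/ΔP_y)(P̄_y/Q̄_x) = (-791/-3.5)(17.65/2623.5).

1.52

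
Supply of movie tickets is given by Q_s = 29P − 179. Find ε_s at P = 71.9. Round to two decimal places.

1.09

At P = 71.9, Q_s = 1906.10.
dQ_s/dP = 29.
ε_s = (dQ_s/dP)(P/Q_s) = (29)(71.9/1906.10).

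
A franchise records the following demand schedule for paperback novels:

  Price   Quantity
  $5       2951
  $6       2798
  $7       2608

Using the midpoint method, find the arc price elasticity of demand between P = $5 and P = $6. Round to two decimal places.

-0.29

At P = 5, Q = 2951; at P = 6, Q = 2798.
ΔQ = -153, ΔP = 1. Midpoints: P̄ = 5.50, Q̄ = 2874.5.
ε = (ΔQ/ΔP)(P̄/Q̄) = (-153/1)(5.50/2874.5).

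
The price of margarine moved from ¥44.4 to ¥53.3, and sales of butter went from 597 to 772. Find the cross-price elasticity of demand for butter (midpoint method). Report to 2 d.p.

1.40

ΔQ_x = 772 − 597 = 175; ΔP_y = 53.3 − 44.4 = 8.9.
Midpoints: P̄_y = 48.85, Q̄_x = 684.5.
ε_xy = (ΔQ_x/ΔP_y)(P̄_y/Q̄_x) = (175/8.9)(48.85/684.5).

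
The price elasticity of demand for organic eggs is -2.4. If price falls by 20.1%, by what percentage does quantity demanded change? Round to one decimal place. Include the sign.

48.2%

%ΔQ ≈ ε × %ΔP = (-2.4)(-20.1%) = 48.24%.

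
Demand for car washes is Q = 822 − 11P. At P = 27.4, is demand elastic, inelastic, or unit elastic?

inelastic

Q = 520.600, dQ/dP = -11.
ε = (dQ/dP)(P/Q) ≈ -0.579.
|ε| = 0.58 < 1.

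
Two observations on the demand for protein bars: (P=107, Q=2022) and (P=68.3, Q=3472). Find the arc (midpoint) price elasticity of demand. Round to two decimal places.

ΔQ = 3472 − 2022 = 1450; ΔP = 68.3 − 107 = -38.7.
Midpoints: P̄ = 87.65, Q̄ = 2747.0.
ε = (ΔQ/ΔP)(P̄/Q̄) = (1450/-38.7)(87.65/2747.0).

-1.20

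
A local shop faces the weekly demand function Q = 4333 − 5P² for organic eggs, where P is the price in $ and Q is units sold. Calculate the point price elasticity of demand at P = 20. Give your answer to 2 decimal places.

-1.71

At P = 20, Q = 2333.
dQ/dP = −10P = -200.
ε = (dQ/dP)(P/Q) = (-200)(20/2333).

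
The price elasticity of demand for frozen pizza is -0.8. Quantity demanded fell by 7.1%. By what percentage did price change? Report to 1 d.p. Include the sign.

8.9%

%ΔP ≈ %ΔQ / ε = (-7.1%)/(-0.8) = 8.87%.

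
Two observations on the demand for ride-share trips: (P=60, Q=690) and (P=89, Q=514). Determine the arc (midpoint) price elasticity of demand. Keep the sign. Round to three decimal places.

ΔQ = 514 − 690 = -176; ΔP = 89 − 60 = 29.
Midpoints: P̄ = 74.50, Q̄ = 602.0.
ε = (ΔQ/ΔP)(P̄/Q̄) = (-176/29)(74.50/602.0).

-0.751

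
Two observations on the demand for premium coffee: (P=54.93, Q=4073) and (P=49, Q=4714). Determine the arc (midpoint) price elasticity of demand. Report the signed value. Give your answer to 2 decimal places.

-1.28

ΔQ = 4714 − 4073 = 641; ΔP = 49 − 54.93 = -5.93.
Midpoints: P̄ = 51.97, Q̄ = 4393.5.
ε = (ΔQ/ΔP)(P̄/Q̄) = (641/-5.93)(51.97/4393.5).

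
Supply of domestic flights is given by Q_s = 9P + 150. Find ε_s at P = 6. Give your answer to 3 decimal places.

At P = 6, Q_s = 204.
dQ_s/dP = 9.
ε_s = (dQ_s/dP)(P/Q_s) = (9)(6/204).

0.265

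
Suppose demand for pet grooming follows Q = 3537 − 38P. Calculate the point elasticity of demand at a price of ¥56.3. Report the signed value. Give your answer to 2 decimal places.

-1.53

At P = 56.3, Q = 1397.600.
dQ/dP = −38.
ε = (dQ/dP)(P/Q) = (-38)(56.3/1397.600).
|ε| > 1, so demand is elastic at this price.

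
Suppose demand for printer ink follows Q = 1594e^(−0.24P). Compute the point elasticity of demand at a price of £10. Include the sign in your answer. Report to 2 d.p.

At P = 10, Q = 144.604.
dQ/dP = −0.24·1594e^(−0.24P) = −0.24Q = -34.705.
ε = (dQ/dP)(P/Q) = (-34.705)(10/144.604).
|ε| > 1, so demand is elastic at this price.

-2.40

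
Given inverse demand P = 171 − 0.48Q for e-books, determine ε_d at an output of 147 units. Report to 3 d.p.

-1.423

At Q = 147, P = 171 − 0.48(147) = 100.44.
dP/dQ = −0.48, so dQ/dP = 1/(−0.48) = -2.083.
ε = (dQ/dP)(P/Q) = (-2.083)(100.44/147).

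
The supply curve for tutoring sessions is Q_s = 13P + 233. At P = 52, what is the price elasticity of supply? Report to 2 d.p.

0.74

At P = 52, Q_s = 909.
dQ_s/dP = 13.
ε_s = (dQ_s/dP)(P/Q_s) = (13)(52/909).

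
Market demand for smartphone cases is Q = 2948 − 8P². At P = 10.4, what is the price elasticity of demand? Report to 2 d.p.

At P = 10.4, Q = 2082.720.
dQ/dP = −16P = -166.400.
ε = (dQ/dP)(P/Q) = (-166.400)(10.4/2082.720).
|ε| < 1, so demand is inelastic at this price.

-0.83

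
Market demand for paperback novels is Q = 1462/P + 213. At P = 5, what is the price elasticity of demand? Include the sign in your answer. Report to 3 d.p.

-0.579

At P = 5, Q = 505.400.
dQ/dP = −1462/P² = -58.480.
ε = (dQ/dP)(P/Q) = (-58.480)(5/505.400).
|ε| < 1, so demand is inelastic at this price.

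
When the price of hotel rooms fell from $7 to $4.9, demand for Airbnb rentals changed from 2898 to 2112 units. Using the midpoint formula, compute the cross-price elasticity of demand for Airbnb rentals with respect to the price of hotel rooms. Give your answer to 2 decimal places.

ΔQ_x = 2112 − 2898 = -786; ΔP_y = 4.9 − 7 = -2.1.
Midpoints: P̄_y = 5.95, Q̄_x = 2505.0.
ε_xy = (ΔQ_x/ΔP_y)(P̄_y/Q̄_x) = (-786/-2.1)(5.95/2505.0).
ε_xy > 0, so the goods are substitutes.

0.89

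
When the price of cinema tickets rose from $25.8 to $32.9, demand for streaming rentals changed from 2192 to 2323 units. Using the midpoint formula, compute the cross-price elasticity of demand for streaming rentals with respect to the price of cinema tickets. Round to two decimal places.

ΔQ_x = 2323 − 2192 = 131; ΔP_y = 32.9 − 25.8 = 7.1.
Midpoints: P̄_y = 29.35, Q̄_x = 2257.5.
ε_xy = (ΔQ_x/ΔP_y)(P̄_y/Q̄_x) = (131/7.1)(29.35/2257.5).
ε_xy > 0, so the goods are substitutes.

0.24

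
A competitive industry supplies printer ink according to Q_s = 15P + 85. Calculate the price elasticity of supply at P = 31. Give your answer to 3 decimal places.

At P = 31, Q_s = 550.
dQ_s/dP = 15.
ε_s = (dQ_s/dP)(P/Q_s) = (15)(31/550).

0.845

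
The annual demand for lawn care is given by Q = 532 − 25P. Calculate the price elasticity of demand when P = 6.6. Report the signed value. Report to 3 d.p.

At P = 6.6, Q = 367.
dQ/dP = −25.
ε = (dQ/dP)(P/Q) = (-25)(6.6/367).
|ε| < 1, so demand is inelastic at this price.

-0.450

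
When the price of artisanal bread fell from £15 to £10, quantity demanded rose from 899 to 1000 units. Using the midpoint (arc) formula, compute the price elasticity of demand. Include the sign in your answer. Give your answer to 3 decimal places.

-0.266

ΔQ = 1000 − 899 = 101; ΔP = 10 − 15 = -5.
Midpoints: P̄ = 12.50, Q̄ = 949.5.
ε = (ΔQ/ΔP)(P̄/Q̄) = (101/-5)(12.50/949.5).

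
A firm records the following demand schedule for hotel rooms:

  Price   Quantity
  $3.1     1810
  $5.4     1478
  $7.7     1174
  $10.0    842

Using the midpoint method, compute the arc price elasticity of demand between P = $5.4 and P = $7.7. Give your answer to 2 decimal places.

-0.65

At P = 5.4, Q = 1478; at P = 7.7, Q = 1174.
ΔQ = -304, ΔP = 2.3. Midpoints: P̄ = 6.55, Q̄ = 1326.0.
ε = (ΔQ/ΔP)(P̄/Q̄) = (-304/2.3)(6.55/1326.0).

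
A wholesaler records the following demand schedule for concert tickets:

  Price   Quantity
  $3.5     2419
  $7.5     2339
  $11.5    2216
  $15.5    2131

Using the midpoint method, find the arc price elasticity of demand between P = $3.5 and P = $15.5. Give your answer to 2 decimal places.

At P = 3.5, Q = 2419; at P = 15.5, Q = 2131.
ΔQ = -288, ΔP = 12.0. Midpoints: P̄ = 9.50, Q̄ = 2275.0.
ε = (ΔQ/ΔP)(P̄/Q̄) = (-288/12.0)(9.50/2275.0).

-0.10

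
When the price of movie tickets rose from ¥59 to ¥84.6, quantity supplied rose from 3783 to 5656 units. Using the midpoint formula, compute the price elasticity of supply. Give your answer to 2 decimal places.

ΔQ = 5656 − 3783 = 1873; ΔP = 84.6 − 59 = 25.6.
Midpoints: P̄ = 71.80, Q̄ = 4719.5.
ε_s = (ΔQ/ΔP)(P̄/Q̄) = (1873/25.6)(71.80/4719.5).

1.11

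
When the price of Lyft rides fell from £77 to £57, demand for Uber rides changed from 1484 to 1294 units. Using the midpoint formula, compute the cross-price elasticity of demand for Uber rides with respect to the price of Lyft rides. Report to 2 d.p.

0.46

ΔQ_x = 1294 − 1484 = -190; ΔP_y = 57 − 77 = -20.
Midpoints: P̄_y = 67.00, Q̄_x = 1389.0.
ε_xy = (ΔQ_x/ΔP_y)(P̄_y/Q̄_x) = (-190/-20)(67.00/1389.0).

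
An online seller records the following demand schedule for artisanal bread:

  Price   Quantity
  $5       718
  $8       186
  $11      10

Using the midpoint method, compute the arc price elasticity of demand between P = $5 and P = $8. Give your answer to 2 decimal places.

At P = 5, Q = 718; at P = 8, Q = 186.
ΔQ = -532, ΔP = 3. Midpoints: P̄ = 6.50, Q̄ = 452.0.
ε = (ΔQ/ΔP)(P̄/Q̄) = (-532/3)(6.50/452.0).

-2.55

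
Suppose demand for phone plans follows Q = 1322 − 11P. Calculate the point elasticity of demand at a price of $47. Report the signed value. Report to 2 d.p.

At P = 47, Q = 805.
dQ/dP = −11.
ε = (dQ/dP)(P/Q) = (-11)(47/805).

-0.64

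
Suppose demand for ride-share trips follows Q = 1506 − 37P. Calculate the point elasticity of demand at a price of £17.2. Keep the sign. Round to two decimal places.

At P = 17.2, Q = 869.600.
dQ/dP = −37.
ε = (dQ/dP)(P/Q) = (-37)(17.2/869.600).

-0.73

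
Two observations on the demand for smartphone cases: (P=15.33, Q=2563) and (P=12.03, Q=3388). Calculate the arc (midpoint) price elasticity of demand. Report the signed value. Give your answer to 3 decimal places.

-1.149

ΔQ = 3388 − 2563 = 825; ΔP = 12.03 − 15.33 = -3.3.
Midpoints: P̄ = 13.68, Q̄ = 2975.5.
ε = (ΔQ/ΔP)(P̄/Q̄) = (825/-3.3)(13.68/2975.5).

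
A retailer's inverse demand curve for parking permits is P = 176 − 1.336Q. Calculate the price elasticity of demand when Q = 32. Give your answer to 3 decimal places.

At Q = 32, P = 176 − 1.336(32) = 133.25.
dP/dQ = −1.336, so dQ/dP = 1/(−1.336) = -0.749.
ε = (dQ/dP)(P/Q) = (-0.749)(133.25/32).

-3.117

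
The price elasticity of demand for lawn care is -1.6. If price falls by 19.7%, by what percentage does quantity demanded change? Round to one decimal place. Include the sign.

%ΔQ ≈ ε × %ΔP = (-1.6)(-19.7%) = 31.52%.

31.5%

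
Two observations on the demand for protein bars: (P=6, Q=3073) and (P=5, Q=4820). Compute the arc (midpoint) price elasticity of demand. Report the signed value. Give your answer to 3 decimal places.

-2.435

ΔQ = 4820 − 3073 = 1747; ΔP = 5 − 6 = -1.
Midpoints: P̄ = 5.50, Q̄ = 3946.5.
ε = (ΔQ/ΔP)(P̄/Q̄) = (1747/-1)(5.50/3946.5).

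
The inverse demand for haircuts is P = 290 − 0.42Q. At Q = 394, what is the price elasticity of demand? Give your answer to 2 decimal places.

At Q = 394, P = 290 − 0.42(394) = 124.52.
dP/dQ = −0.42, so dQ/dP = 1/(−0.42) = -2.381.
ε = (dQ/dP)(P/Q) = (-2.381)(124.52/394).

-0.75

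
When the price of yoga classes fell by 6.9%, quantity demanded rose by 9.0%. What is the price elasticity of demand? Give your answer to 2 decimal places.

ε = %ΔQ / %ΔP = (9.0)/(-6.9) = -1.304.

-1.30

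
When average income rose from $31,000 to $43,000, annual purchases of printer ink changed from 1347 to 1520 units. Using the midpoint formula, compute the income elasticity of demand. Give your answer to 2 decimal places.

ΔQ = 173, ΔI = 12000. Midpoints: Ī = 37,000, Q̄ = 1433.5.
ε_I = (ΔQ/ΔI)(Ī/Q̄) = (173/12000)(37000/1433.5).
ε_I > 0, so the good is normal.

0.37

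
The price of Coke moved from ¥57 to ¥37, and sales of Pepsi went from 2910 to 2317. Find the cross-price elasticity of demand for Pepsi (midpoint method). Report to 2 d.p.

ΔQ_x = 2317 − 2910 = -593; ΔP_y = 37 − 57 = -20.
Midpoints: P̄_y = 47.00, Q̄_x = 2613.5.
ε_xy = (ΔQ_x/ΔP_y)(P̄_y/Q̄_x) = (-593/-20)(47.00/2613.5).
ε_xy > 0, so the goods are substitutes.

0.53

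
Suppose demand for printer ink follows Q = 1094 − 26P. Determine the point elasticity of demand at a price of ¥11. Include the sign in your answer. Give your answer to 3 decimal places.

At P = 11, Q = 808.
dQ/dP = −26.
ε = (dQ/dP)(P/Q) = (-26)(11/808).
|ε| < 1, so demand is inelastic at this price.

-0.354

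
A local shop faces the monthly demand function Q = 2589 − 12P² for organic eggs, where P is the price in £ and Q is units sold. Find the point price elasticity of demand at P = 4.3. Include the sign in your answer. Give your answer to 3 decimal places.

At P = 4.3, Q = 2367.120.
dQ/dP = −24P = -103.200.
ε = (dQ/dP)(P/Q) = (-103.200)(4.3/2367.120).

-0.187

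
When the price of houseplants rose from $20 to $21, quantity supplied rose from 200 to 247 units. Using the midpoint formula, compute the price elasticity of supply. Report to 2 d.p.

ΔQ = 247 − 200 = 47; ΔP = 21 − 20 = 1.
Midpoints: P̄ = 20.50, Q̄ = 223.5.
ε_s = (ΔQ/ΔP)(P̄/Q̄) = (47/1)(20.50/223.5).

4.31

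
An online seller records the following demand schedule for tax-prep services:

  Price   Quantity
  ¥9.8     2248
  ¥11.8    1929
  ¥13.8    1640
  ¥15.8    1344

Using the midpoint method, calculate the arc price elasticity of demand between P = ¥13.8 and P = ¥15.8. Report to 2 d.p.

At P = 13.8, Q = 1640; at P = 15.8, Q = 1344.
ΔQ = -296, ΔP = 2.0. Midpoints: P̄ = 14.80, Q̄ = 1492.0.
ε = (ΔQ/ΔP)(P̄/Q̄) = (-296/2.0)(14.80/1492.0).

-1.47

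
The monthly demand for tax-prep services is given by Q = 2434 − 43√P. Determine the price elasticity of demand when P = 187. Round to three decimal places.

-0.159

At P = 187, Q = 1845.984.
dQ/dP = −43/(2√P) = -1.572.
ε = (dQ/dP)(P/Q) = (-1.572)(187/1845.984).
|ε| < 1, so demand is inelastic at this price.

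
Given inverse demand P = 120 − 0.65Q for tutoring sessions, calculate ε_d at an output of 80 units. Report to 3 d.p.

-1.308

At Q = 80, P = 120 − 0.65(80) = 68.00.
dP/dQ = −0.65, so dQ/dP = 1/(−0.65) = -1.538.
ε = (dQ/dP)(P/Q) = (-1.538)(68.00/80).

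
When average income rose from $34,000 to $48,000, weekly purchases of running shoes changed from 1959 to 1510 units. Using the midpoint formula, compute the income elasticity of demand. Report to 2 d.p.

ΔQ = -449, ΔI = 14000. Midpoints: Ī = 41,000, Q̄ = 1734.5.
ε_I = (ΔQ/ΔI)(Ī/Q̄) = (-449/14000)(41000/1734.5).
ε_I < 0, so the good is inferior.

-0.76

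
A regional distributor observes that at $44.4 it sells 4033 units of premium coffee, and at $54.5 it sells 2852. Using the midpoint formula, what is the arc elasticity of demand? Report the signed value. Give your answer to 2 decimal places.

ΔQ = 2852 − 4033 = -1181; ΔP = 54.5 − 44.4 = 10.1.
Midpoints: P̄ = 49.45, Q̄ = 3442.5.
ε = (ΔQ/ΔP)(P̄/Q̄) = (-1181/10.1)(49.45/3442.5).

-1.68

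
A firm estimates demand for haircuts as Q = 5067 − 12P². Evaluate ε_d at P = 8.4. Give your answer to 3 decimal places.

At P = 8.4, Q = 4220.280.
dQ/dP = −24P = -201.600.
ε = (dQ/dP)(P/Q) = (-201.600)(8.4/4220.280).

-0.401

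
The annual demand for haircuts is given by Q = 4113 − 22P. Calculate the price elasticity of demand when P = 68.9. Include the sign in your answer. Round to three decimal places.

At P = 68.9, Q = 2597.200.
dQ/dP = −22.
ε = (dQ/dP)(P/Q) = (-22)(68.9/2597.200).

-0.584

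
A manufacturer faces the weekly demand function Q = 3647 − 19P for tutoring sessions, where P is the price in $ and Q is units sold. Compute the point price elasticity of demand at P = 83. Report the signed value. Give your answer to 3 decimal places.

At P = 83, Q = 2070.
dQ/dP = −19.
ε = (dQ/dP)(P/Q) = (-19)(83/2070).

-0.762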